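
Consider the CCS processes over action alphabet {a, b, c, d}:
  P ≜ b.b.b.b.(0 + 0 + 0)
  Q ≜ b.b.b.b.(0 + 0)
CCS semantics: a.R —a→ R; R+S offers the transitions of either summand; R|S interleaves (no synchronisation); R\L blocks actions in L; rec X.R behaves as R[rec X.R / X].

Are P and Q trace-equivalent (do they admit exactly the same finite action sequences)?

LTS(P): 5 reachable states
  m0 = b.b.b.b.(0 + 0 + 0) | =b=> m1
  m1 = b.b.b.(0 + 0 + 0) | =b=> m2
  m2 = b.b.(0 + 0 + 0) | =b=> m3
  m3 = b.(0 + 0 + 0) | =b=> m4
  m4 = 0 + 0 + 0 | ·
LTS(Q): 5 reachable states
  n0 = b.b.b.b.(0 + 0) | =b=> n1
  n1 = b.b.b.(0 + 0) | =b=> n2
  n2 = b.b.(0 + 0) | =b=> n3
  n3 = b.(0 + 0) | =b=> n4
  n4 = 0 + 0 | ·
Bisimilarity quotient blocks:
  B0 = {m0, n0}
  B1 = {m1, n1}
  B2 = {m2, n2}
  B3 = {m3, n3}
  B4 = {m4, n4}
m0 ∈ B0, n0 ∈ B0 → same block
Bisimilar ⇒ trace-equivalent.

YES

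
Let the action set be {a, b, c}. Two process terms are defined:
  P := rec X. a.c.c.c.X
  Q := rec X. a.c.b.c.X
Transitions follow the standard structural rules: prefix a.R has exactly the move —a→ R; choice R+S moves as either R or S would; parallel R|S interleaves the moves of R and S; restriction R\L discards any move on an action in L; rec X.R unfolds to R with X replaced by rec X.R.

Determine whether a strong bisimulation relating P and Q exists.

P's transition system — 4 states:
  s0 = rec X. a.c.c.c.X ⊢ ··a··> s1
  s1 = c.c.c.(rec X. a.c.c.c.X) ⊢ ··c··> s2
  s2 = c.c.(rec X. a.c.c.c.X) ⊢ ··c··> s3
  s3 = c.(rec X. a.c.c.c.X) ⊢ ··c··> s0
Q's transition system — 4 states:
  t0 = rec X. a.c.b.c.X ⊢ ··a··> t1
  t1 = c.b.c.(rec X. a.c.b.c.X) ⊢ ··c··> t2
  t2 = b.c.(rec X. a.c.b.c.X) ⊢ ··b··> t3
  t3 = c.(rec X. a.c.b.c.X) ⊢ ··c··> t0
Coarsest stable partition (strong bisimilarity classes):
  B0 = {s0}
  B1 = {s1}
  B2 = {s2}
  B3 = {s3}
  B4 = {t0}
  B5 = {t1}
  B6 = {t2}
  B7 = {t3}
s0 ∈ B0, t0 ∈ B4 → different blocks

not bisimilar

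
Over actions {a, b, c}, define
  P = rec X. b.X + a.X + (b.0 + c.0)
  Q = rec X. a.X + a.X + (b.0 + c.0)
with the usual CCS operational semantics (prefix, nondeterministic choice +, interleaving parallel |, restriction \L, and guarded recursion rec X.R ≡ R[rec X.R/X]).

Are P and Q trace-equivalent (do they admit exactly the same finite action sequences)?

NO — witness ⟨ba⟩

LTS(P): 2 reachable states
  p0 = rec X. b.X + a.X + (b.0 + c.0) → -a-> p0, -b-> p0, -b-> p1, -c-> p1
  p1 = 0 → deadlocked
LTS(Q): 2 reachable states
  q0 = rec X. a.X + a.X + (b.0 + c.0) → -a-> q0, -b-> q1, -c-> q1
  q1 = 0 → deadlocked
Executing ba from P (initial set {p0}):
  step 1 (b): {p0, p1}
  step 2 (a): {p0}
  — P admits the full trace.
Executing ba from Q (initial set {q0}):
  step 1 (b): {q1}
  step 2 (a): ∅ (Q stuck)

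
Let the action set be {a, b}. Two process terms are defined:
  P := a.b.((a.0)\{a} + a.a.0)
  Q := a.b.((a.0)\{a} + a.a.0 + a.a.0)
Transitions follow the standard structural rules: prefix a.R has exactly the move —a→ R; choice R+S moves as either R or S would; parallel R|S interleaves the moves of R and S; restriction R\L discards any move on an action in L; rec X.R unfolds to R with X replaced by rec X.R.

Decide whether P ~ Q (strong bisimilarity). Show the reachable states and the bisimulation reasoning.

YES

P's transition system — 5 states:
  m0 = a.b.((a.0)\{a} + a.a.0) :: -a-> m1
  m1 = b.((a.0)\{a} + a.a.0) :: -b-> m2
  m2 = (a.0)\{a} + a.a.0 :: -a-> m3
  m3 = a.0 :: -a-> m4
  m4 = 0 :: (no moves)
Q's transition system — 5 states:
  n0 = a.b.((a.0)\{a} + a.a.0 + a.a.0) :: -a-> n1
  n1 = b.((a.0)\{a} + a.a.0 + a.a.0) :: -b-> n2
  n2 = (a.0)\{a} + a.a.0 + a.a.0 :: -a-> n3
  n3 = a.0 :: -a-> n4
  n4 = 0 :: (no moves)
Coarsest stable partition (strong bisimilarity classes):
  B0 = {m0, n0}
  B1 = {m1, n1}
  B2 = {m2, n2}
  B3 = {m3, n3}
  B4 = {m4, n4}
m0 ∈ B0, n0 ∈ B0 → same block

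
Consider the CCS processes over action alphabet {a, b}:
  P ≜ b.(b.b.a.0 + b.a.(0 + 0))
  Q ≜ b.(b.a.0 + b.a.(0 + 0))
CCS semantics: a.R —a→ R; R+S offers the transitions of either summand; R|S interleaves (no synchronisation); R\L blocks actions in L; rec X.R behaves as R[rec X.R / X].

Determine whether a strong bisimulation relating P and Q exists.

P ≁ Q

P's transition system — 7 states:
  m0 = b.(b.b.a.0 + b.a.(0 + 0)) → ··b··> m1
  m1 = b.b.a.0 + b.a.(0 + 0) → ··b··> m2, ··b··> m3
  m2 = a.(0 + 0) → ··a··> m4
  m3 = b.a.0 → ··b··> m5
  m4 = 0 + 0 → ·
  m5 = a.0 → ··a··> m6
  m6 = 0 → ·
Q's transition system — 6 states:
  n0 = b.(b.a.0 + b.a.(0 + 0)) → ··b··> n1
  n1 = b.a.0 + b.a.(0 + 0) → ··b··> n2, ··b··> n3
  n2 = a.(0 + 0) → ··a··> n4
  n3 = a.0 → ··a··> n5
  n4 = 0 + 0 → ·
  n5 = 0 → ·
Bisimilarity quotient blocks:
  B0 = {m0}
  B1 = {m1}
  B2 = {m3, n1}
  B3 = {m2, m5, n2, n3}
  B4 = {m4, m6, n4, n5}
  B5 = {n0}
m0 ∈ B0, n0 ∈ B5 → different blocks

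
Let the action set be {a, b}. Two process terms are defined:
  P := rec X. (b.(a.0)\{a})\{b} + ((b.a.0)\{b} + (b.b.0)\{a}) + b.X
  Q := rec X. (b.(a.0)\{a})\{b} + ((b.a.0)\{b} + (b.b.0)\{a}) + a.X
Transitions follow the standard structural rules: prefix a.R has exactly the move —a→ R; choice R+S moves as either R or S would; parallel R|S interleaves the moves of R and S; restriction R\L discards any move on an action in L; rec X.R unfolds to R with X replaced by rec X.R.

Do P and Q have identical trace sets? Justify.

LTS(P): 3 reachable states
  s0 = rec X. (b.(a.0)\{a})\{b} + ((b.a.0)\{b} + (b.b.0)\{a}) + b.X | -b-> s0, -b-> s1
  s1 = (b.0)\{a} | -b-> s2
  s2 = 0\{a} | ∅
LTS(Q): 3 reachable states
  t0 = rec X. (b.(a.0)\{a})\{b} + ((b.a.0)\{b} + (b.b.0)\{a}) + a.X | -a-> t0, -b-> t1
  t1 = (b.0)\{a} | -b-> t2
  t2 = 0\{a} | ∅
Trace ⟨bbb⟩ through P, begin at {s0}:
  step 1 (b): {s0, s1}
  step 2 (b): {s0, s1, s2}
  step 3 (b): {s0, s1, s2}
  ✓ P
Trace ⟨bbb⟩ through Q, begin at {t0}:
  step 1 (b): {t1}
  step 2 (b): {t2}
  step 3 (b): no successor for Q

NO — witness ⟨bbb⟩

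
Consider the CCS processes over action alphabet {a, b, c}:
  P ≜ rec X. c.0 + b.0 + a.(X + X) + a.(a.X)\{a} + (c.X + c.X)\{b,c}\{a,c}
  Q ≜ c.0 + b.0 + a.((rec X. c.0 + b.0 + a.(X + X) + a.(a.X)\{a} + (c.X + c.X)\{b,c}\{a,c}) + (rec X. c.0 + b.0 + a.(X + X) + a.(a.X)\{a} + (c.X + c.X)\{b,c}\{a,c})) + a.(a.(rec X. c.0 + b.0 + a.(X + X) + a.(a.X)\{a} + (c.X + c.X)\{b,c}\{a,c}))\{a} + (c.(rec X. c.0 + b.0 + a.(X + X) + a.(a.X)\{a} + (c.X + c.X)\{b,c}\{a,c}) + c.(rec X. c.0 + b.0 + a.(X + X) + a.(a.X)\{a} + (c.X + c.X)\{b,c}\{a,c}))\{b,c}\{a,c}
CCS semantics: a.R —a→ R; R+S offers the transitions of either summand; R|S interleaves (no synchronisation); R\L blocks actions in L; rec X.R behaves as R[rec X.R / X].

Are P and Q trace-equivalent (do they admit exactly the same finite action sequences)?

traces(P) = traces(Q)

P's transition system — 4 states:
  m0 = rec X. c.0 + b.0 + a.(X + X) + a.(a.X)\{a} + (c.X + c.X)\{b,c}\{a,c} → --a--▸ m1, --a--▸ m2, --b--▸ m3, --c--▸ m3
  m1 = (a.(rec X. c.0 + b.0 + a.(X + X) + a.(a.X)\{a} + (c.X + c.X)\{b,c}\{a,c}))\{a} → deadlocked
  m2 = (rec X. c.0 + b.0 + a.(X + X) + a.(a.X)\{a} + (c.X + c.X)\{b,c}\{a,c}) + (rec X. c.0 + b.0 + a.(X + X) + a.(a.X)\{a} + (c.X + c.X)\{b,c}\{a,c}) → --a--▸ m1, --a--▸ m2, --b--▸ m3, --c--▸ m3
  m3 = 0 → deadlocked
Q's transition system — 4 states:
  n0 = c.0 + b.0 + a.((rec X. c.0 + b.0 + a.(X + X) + a.(a.X)\{a} + (c.X + c.X)\{b,c}\{a,c}) + (rec X. c.0 + b.0 + a.(X + X) + a.(a.X)\{a} + (c.X + c.X)\{b,c}\{a,c})) + a.(a.(rec X. c.0 + b.0 + a.(X + X) + a.(a.X)\{a} + (c.X + c.X)\{b,c}\{a,c}))\{a} + (c.(rec X. c.0 + b.0 + a.(X + X) + a.(a.X)\{a} + (c.X + c.X)\{b,c}\{a,c}) + c.(rec X. c.0 + b.0 + a.(X + X) + a.(a.X)\{a} + (c.X + c.X)\{b,c}\{a,c}))\{b,c}\{a,c} → --a--▸ n1, --a--▸ n2, --b--▸ n3, --c--▸ n3
  n1 = (a.(rec X. c.0 + b.0 + a.(X + X) + a.(a.X)\{a} + (c.X + c.X)\{b,c}\{a,c}))\{a} → deadlocked
  n2 = (rec X. c.0 + b.0 + a.(X + X) + a.(a.X)\{a} + (c.X + c.X)\{b,c}\{a,c}) + (rec X. c.0 + b.0 + a.(X + X) + a.(a.X)\{a} + (c.X + c.X)\{b,c}\{a,c}) → --a--▸ n1, --a--▸ n2, --b--▸ n3, --c--▸ n3
  n3 = 0 → deadlocked
Coarsest stable partition (strong bisimilarity classes):
  B0 = {m0, m2, n0, n2}
  B1 = {m1, m3, n1, n3}
m0 ∈ B0, n0 ∈ B0 → same block
Bisimilar ⇒ trace-equivalent.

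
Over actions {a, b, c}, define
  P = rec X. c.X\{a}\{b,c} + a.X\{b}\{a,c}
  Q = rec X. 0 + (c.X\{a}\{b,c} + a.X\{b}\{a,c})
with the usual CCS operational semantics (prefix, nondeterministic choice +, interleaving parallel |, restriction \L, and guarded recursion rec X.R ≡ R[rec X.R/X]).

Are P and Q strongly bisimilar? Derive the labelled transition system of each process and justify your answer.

P ~ Q

LTS(P): 3 reachable states
  u0 = rec X. c.X\{a}\{b,c} + a.X\{b}\{a,c} :: ··a··> u1, ··c··> u2
  u1 = (rec X. c.X\{a}\{b,c} + a.X\{b}\{a,c})\{b}\{a,c} :: deadlocked
  u2 = (rec X. c.X\{a}\{b,c} + a.X\{b}\{a,c})\{a}\{b,c} :: deadlocked
LTS(Q): 3 reachable states
  v0 = rec X. 0 + (c.X\{a}\{b,c} + a.X\{b}\{a,c}) :: ··a··> v1, ··c··> v2
  v1 = (rec X. 0 + (c.X\{a}\{b,c} + a.X\{b}\{a,c}))\{b}\{a,c} :: deadlocked
  v2 = (rec X. 0 + (c.X\{a}\{b,c} + a.X\{b}\{a,c}))\{a}\{b,c} :: deadlocked
Partition-refinement fixed point:
  B0 = {u0, v0}
  B1 = {u1, u2, v1, v2}
u0 ∈ B0, v0 ∈ B0 → same block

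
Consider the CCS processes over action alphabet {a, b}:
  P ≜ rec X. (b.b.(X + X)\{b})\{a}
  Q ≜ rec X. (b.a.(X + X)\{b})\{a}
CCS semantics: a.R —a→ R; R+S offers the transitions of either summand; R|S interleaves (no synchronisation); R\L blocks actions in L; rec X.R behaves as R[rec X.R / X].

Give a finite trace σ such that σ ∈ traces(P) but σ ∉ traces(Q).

bb

LTS(P): 3 reachable states
  u0 = rec X. (b.b.(X + X)\{b})\{a} → =b=> u1
  u1 = (b.((rec X. (b.b.(X + X)\{b})\{a}) + (rec X. (b.b.(X + X)\{b})\{a}))\{b})\{a} → =b=> u2
  u2 = ((rec X. (b.b.(X + X)\{b})\{a}) + (rec X. (b.b.(X + X)\{b})\{a}))\{b}\{a} → ·
LTS(Q): 2 reachable states
  v0 = rec X. (b.a.(X + X)\{b})\{a} → =b=> v1
  v1 = (a.((rec X. (b.a.(X + X)\{b})\{a}) + (rec X. (b.a.(X + X)\{b})\{a}))\{b})\{a} → ·
Executing bb from P (initial set {u0}):
  step 1 (b): {u1}
  step 2 (b): {u2}
  — P admits the full trace.
Executing bb from Q (initial set {v0}):
  step 1 (b): {v1}
  step 2 (b): ∅ (Q stuck)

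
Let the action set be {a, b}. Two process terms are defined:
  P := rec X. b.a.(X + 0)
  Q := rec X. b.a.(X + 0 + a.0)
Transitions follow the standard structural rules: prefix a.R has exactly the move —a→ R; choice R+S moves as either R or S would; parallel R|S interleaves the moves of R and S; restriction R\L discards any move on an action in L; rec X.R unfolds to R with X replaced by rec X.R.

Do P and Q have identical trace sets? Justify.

NO — witness ⟨baa⟩

P's transition system — 3 states:
  m0 = rec X. b.a.(X + 0) | —b→ m1
  m1 = a.((rec X. b.a.(X + 0)) + 0) | —a→ m2
  m2 = (rec X. b.a.(X + 0)) + 0 | —b→ m1
Q's transition system — 4 states:
  n0 = rec X. b.a.(X + 0 + a.0) | —b→ n1
  n1 = a.((rec X. b.a.(X + 0 + a.0)) + 0 + a.0) | —a→ n2
  n2 = (rec X. b.a.(X + 0 + a.0)) + 0 + a.0 | —a→ n3, —b→ n1
  n3 = 0 | ·
Executing baa from Q (initial set {n0}):
  after b @ step 1: {n1}
  after a @ step 2: {n2}
  after a @ step 3: {n3}
  — Q admits the full trace.
Executing baa from P (initial set {m0}):
  after b @ step 1: {m1}
  after a @ step 2: {m2}
  after a @ step 3: no successor for P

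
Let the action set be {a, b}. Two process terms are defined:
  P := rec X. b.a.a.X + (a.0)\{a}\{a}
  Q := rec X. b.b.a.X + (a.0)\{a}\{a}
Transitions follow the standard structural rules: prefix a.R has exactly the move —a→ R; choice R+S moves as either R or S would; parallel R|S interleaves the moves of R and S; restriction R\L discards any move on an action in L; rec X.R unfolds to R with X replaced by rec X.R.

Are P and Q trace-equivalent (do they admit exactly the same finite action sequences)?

traces(P) ≠ traces(Q) — witness ⟨ba⟩

P's transition system — 3 states:
  p0 = rec X. b.a.a.X + (a.0)\{a}\{a} | ··b··> p1
  p1 = a.a.(rec X. b.a.a.X + (a.0)\{a}\{a}) | ··a··> p2
  p2 = a.(rec X. b.a.a.X + (a.0)\{a}\{a}) | ··a··> p0
Q's transition system — 3 states:
  q0 = rec X. b.b.a.X + (a.0)\{a}\{a} | ··b··> q1
  q1 = b.a.(rec X. b.b.a.X + (a.0)\{a}\{a}) | ··b··> q2
  q2 = a.(rec X. b.b.a.X + (a.0)\{a}\{a}) | ··a··> q0
Executing ba from P (initial set {p0}):
  step 1 (b): {p1}
  step 2 (a): {p2}
  — P admits the full trace.
Executing ba from Q (initial set {q0}):
  step 1 (b): {q1}
  step 2 (a): ∅  — Q cannot continue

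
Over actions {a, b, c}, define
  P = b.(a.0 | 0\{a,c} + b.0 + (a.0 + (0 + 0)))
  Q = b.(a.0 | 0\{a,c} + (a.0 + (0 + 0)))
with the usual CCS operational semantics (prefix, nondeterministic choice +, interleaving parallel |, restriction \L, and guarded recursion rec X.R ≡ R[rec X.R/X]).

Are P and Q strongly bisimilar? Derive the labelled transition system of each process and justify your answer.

LTS(P): 4 reachable states
  p0 = b.(a.0 | 0\{a,c} + b.0 + (a.0 + (0 + 0))) | =b=> p1
  p1 = a.0 | 0\{a,c} + b.0 + (a.0 + (0 + 0)) | =a=> p2, =a=> p3, =b=> p2
  p2 = 0 | ·
  p3 = 0 | 0\{a,c} | ·
LTS(Q): 4 reachable states
  q0 = b.(a.0 | 0\{a,c} + (a.0 + (0 + 0))) | =b=> q1
  q1 = a.0 | 0\{a,c} + (a.0 + (0 + 0)) | =a=> q2, =a=> q3
  q2 = 0 | ·
  q3 = 0 | 0\{a,c} | ·
Partition-refinement fixed point:
  B0 = {p0}
  B1 = {p1}
  B2 = {p2, p3, q2, q3}
  B3 = {q0}
  B4 = {q1}
p0 ∈ B0, q0 ∈ B3 → different blocks

not bisimilar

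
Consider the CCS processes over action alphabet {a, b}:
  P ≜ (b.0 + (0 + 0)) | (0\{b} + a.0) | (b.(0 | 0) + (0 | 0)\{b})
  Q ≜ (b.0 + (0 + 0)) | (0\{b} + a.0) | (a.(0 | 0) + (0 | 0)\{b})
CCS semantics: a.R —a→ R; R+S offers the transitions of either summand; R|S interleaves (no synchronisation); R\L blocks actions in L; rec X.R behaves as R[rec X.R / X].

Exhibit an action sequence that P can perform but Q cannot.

P's transition system — 8 states:
  u0 = (b.0 + (0 + 0)) | (0\{b} + a.0) | (b.(0 | 0) + (0 | 0)\{b}) has moves ··a··> u1, ··b··> u2, ··b··> u3
  u1 = (b.0 + (0 + 0)) | 0 | (b.(0 | 0) + (0 | 0)\{b}) has moves ··b··> u4, ··b··> u5
  u2 = (b.0 + (0 + 0)) | (0\{b} + a.0) | (0 | 0) has moves ··a··> u4, ··b··> u6
  u3 = 0 | (0\{b} + a.0) | (b.(0 | 0) + (0 | 0)\{b}) has moves ··a··> u5, ··b··> u6
  u4 = (b.0 + (0 + 0)) | 0 | (0 | 0) has moves ··b··> u7
  u5 = 0 | 0 | (b.(0 | 0) + (0 | 0)\{b}) has moves ··b··> u7
  u6 = 0 | (0\{b} + a.0) | (0 | 0) has moves ··a··> u7
  u7 = 0 | 0 | (0 | 0) has moves deadlocked
Q's transition system — 8 states:
  v0 = (b.0 + (0 + 0)) | (0\{b} + a.0) | (a.(0 | 0) + (0 | 0)\{b}) has moves ··a··> v1, ··a··> v2, ··b··> v3
  v1 = (b.0 + (0 + 0)) | (0\{b} + a.0) | (0 | 0) has moves ··a··> v4, ··b··> v5
  v2 = (b.0 + (0 + 0)) | 0 | (a.(0 | 0) + (0 | 0)\{b}) has moves ··a··> v4, ··b··> v6
  v3 = 0 | (0\{b} + a.0) | (a.(0 | 0) + (0 | 0)\{b}) has moves ··a··> v5, ··a··> v6
  v4 = (b.0 + (0 + 0)) | 0 | (0 | 0) has moves ··b··> v7
  v5 = 0 | (0\{b} + a.0) | (0 | 0) has moves ··a··> v7
  v6 = 0 | 0 | (a.(0 | 0) + (0 | 0)\{b}) has moves ··a··> v7
  v7 = 0 | 0 | (0 | 0) has moves deadlocked
Executing bb from P (initial set {u0}):
  after b @ step 1: {u2, u3}
  after b @ step 2: {u6}
  P completes σ.
Executing bb from Q (initial set {v0}):
  after b @ step 1: {v3}
  after b @ step 2: no successor for Q

bb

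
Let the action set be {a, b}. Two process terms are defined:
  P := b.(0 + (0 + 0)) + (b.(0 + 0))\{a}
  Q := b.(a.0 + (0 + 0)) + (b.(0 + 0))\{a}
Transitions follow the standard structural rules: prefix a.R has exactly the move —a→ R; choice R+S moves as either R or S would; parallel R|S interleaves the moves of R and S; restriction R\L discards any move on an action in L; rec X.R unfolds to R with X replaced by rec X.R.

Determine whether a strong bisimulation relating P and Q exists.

P's transition system — 3 states:
  p0 = b.(0 + (0 + 0)) + (b.(0 + 0))\{a} → -b-> p1, -b-> p2
  p1 = (0 + 0)\{a} → stopped
  p2 = 0 + (0 + 0) → stopped
Q's transition system — 4 states:
  q0 = b.(a.0 + (0 + 0)) + (b.(0 + 0))\{a} → -b-> q1, -b-> q2
  q1 = (0 + 0)\{a} → stopped
  q2 = a.0 + (0 + 0) → -a-> q3
  q3 = 0 → stopped
Partition-refinement fixed point:
  B0 = {p0}
  B1 = {p1, p2, q1, q3}
  B2 = {q0}
  B3 = {q2}
p0 ∈ B0, q0 ∈ B2 → different blocks

not bisimilar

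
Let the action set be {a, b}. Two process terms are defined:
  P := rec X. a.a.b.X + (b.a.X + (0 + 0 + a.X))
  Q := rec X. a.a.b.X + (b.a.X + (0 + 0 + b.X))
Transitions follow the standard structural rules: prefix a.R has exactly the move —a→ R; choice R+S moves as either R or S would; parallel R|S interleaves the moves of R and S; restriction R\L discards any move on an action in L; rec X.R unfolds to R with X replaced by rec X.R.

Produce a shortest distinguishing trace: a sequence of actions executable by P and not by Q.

P's transition system — 4 states:
  m0 = rec X. a.a.b.X + (b.a.X + (0 + 0 + a.X)) has moves ··a··> m0, ··a··> m1, ··b··> m2
  m1 = a.b.(rec X. a.a.b.X + (b.a.X + (0 + 0 + a.X))) has moves ··a··> m3
  m2 = a.(rec X. a.a.b.X + (b.a.X + (0 + 0 + a.X))) has moves ··a··> m0
  m3 = b.(rec X. a.a.b.X + (b.a.X + (0 + 0 + a.X))) has moves ··b··> m0
Q's transition system — 4 states:
  n0 = rec X. a.a.b.X + (b.a.X + (0 + 0 + b.X)) has moves ··a··> n1, ··b··> n0, ··b··> n2
  n1 = a.b.(rec X. a.a.b.X + (b.a.X + (0 + 0 + b.X))) has moves ··a··> n3
  n2 = a.(rec X. a.a.b.X + (b.a.X + (0 + 0 + b.X))) has moves ··a··> n0
  n3 = b.(rec X. a.a.b.X + (b.a.X + (0 + 0 + b.X))) has moves ··b··> n0
Trace ⟨ab⟩ through P, begin at {m0}:
  after a @ step 1: {m0, m1}
  after b @ step 2: {m2}
  — P admits the full trace.
Trace ⟨ab⟩ through Q, begin at {n0}:
  after a @ step 1: {n1}
  after b @ step 2: ∅ (Q stuck)

ab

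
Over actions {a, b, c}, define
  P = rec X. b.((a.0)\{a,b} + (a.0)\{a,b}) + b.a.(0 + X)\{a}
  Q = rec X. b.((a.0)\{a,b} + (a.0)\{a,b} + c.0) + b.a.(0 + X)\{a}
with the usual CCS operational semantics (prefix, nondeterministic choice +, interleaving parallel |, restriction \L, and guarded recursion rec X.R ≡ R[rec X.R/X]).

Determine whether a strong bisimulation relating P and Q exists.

Reachable graph of P (6 states):
  s0 = rec X. b.((a.0)\{a,b} + (a.0)\{a,b}) + b.a.(0 + X)\{a} | =b=> s1, =b=> s2
  s1 = (a.0)\{a,b} + (a.0)\{a,b} | deadlocked
  s2 = a.(0 + (rec X. b.((a.0)\{a,b} + (a.0)\{a,b}) + b.a.(0 + X)\{a}))\{a} | =a=> s3
  s3 = (0 + (rec X. b.((a.0)\{a,b} + (a.0)\{a,b}) + b.a.(0 + X)\{a}))\{a} | =b=> s4, =b=> s5
  s4 = ((a.0)\{a,b} + (a.0)\{a,b})\{a} | deadlocked
  s5 = (a.(0 + (rec X. b.((a.0)\{a,b} + (a.0)\{a,b}) + b.a.(0 + X)\{a}))\{a})\{a} | deadlocked
Reachable graph of Q (8 states):
  t0 = rec X. b.((a.0)\{a,b} + (a.0)\{a,b} + c.0) + b.a.(0 + X)\{a} | =b=> t1, =b=> t2
  t1 = (a.0)\{a,b} + (a.0)\{a,b} + c.0 | =c=> t3
  t2 = a.(0 + (rec X. b.((a.0)\{a,b} + (a.0)\{a,b} + c.0) + b.a.(0 + X)\{a}))\{a} | =a=> t4
  t3 = 0 | deadlocked
  t4 = (0 + (rec X. b.((a.0)\{a,b} + (a.0)\{a,b} + c.0) + b.a.(0 + X)\{a}))\{a} | =b=> t5, =b=> t6
  t5 = ((a.0)\{a,b} + (a.0)\{a,b} + c.0)\{a} | =c=> t7
  t6 = (a.(0 + (rec X. b.((a.0)\{a,b} + (a.0)\{a,b} + c.0) + b.a.(0 + X)\{a}))\{a})\{a} | deadlocked
  t7 = 0\{a} | deadlocked
Partition-refinement fixed point:
  B0 = {s0}
  B1 = {s1, s4, s5, t3, t6, t7}
  B2 = {s2}
  B3 = {s3}
  B4 = {t0}
  B5 = {t2}
  B6 = {t4}
  B7 = {t1, t5}
s0 ∈ B0, t0 ∈ B4 → different blocks

not bisimilar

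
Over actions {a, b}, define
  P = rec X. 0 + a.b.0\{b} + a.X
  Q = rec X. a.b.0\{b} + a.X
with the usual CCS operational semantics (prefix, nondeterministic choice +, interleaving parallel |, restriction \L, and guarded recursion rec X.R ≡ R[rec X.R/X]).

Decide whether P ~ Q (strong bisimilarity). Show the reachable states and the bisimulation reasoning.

bisimilar

Reachable graph of P (3 states):
  u0 = rec X. 0 + a.b.0\{b} + a.X has moves —a→ u0, —a→ u1
  u1 = b.0\{b} has moves —b→ u2
  u2 = 0\{b} has moves ∅
Reachable graph of Q (3 states):
  v0 = rec X. a.b.0\{b} + a.X has moves —a→ v0, —a→ v1
  v1 = b.0\{b} has moves —b→ v2
  v2 = 0\{b} has moves ∅
Coarsest stable partition (strong bisimilarity classes):
  B0 = {u0, v0}
  B1 = {u1, v1}
  B2 = {u2, v2}
u0 ∈ B0, v0 ∈ B0 → same block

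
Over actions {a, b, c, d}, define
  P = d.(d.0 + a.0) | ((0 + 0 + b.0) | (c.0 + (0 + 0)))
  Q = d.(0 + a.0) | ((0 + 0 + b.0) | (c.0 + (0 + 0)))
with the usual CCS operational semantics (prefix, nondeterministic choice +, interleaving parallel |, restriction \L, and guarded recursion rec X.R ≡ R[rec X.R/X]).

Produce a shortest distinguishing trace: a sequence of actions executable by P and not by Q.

dd

P's transition system — 12 states:
  u0 = d.(d.0 + a.0) | ((0 + 0 + b.0) | (c.0 + (0 + 0))) | —b→ u1, —c→ u2, —d→ u3
  u1 = d.(d.0 + a.0) | (0 | (c.0 + (0 + 0))) | —c→ u4, —d→ u5
  u2 = d.(d.0 + a.0) | ((0 + 0 + b.0) | 0) | —b→ u4, —d→ u6
  u3 = (d.0 + a.0) | ((0 + 0 + b.0) | (c.0 + (0 + 0))) | —a→ u7, —b→ u5, —c→ u6, —d→ u7
  u4 = d.(d.0 + a.0) | (0 | 0) | —d→ u8
  u5 = (d.0 + a.0) | (0 | (c.0 + (0 + 0))) | —a→ u9, —c→ u8, —d→ u9
  u6 = (d.0 + a.0) | ((0 + 0 + b.0) | 0) | —a→ u10, —b→ u8, —d→ u10
  u7 = 0 | ((0 + 0 + b.0) | (c.0 + (0 + 0))) | —b→ u9, —c→ u10
  u8 = (d.0 + a.0) | (0 | 0) | —a→ u11, —d→ u11
  u9 = 0 | (0 | (c.0 + (0 + 0))) | —c→ u11
  u10 = 0 | ((0 + 0 + b.0) | 0) | —b→ u11
  u11 = 0 | (0 | 0) | stopped
Q's transition system — 12 states:
  v0 = d.(0 + a.0) | ((0 + 0 + b.0) | (c.0 + (0 + 0))) | —b→ v1, —c→ v2, —d→ v3
  v1 = d.(0 + a.0) | (0 | (c.0 + (0 + 0))) | —c→ v4, —d→ v5
  v2 = d.(0 + a.0) | ((0 + 0 + b.0) | 0) | —b→ v4, —d→ v6
  v3 = (0 + a.0) | ((0 + 0 + b.0) | (c.0 + (0 + 0))) | —a→ v7, —b→ v5, —c→ v6
  v4 = d.(0 + a.0) | (0 | 0) | —d→ v8
  v5 = (0 + a.0) | (0 | (c.0 + (0 + 0))) | —a→ v9, —c→ v8
  v6 = (0 + a.0) | ((0 + 0 + b.0) | 0) | —a→ v10, —b→ v8
  v7 = 0 | ((0 + 0 + b.0) | (c.0 + (0 + 0))) | —b→ v9, —c→ v10
  v8 = (0 + a.0) | (0 | 0) | —a→ v11
  v9 = 0 | (0 | (c.0 + (0 + 0))) | —c→ v11
  v10 = 0 | ((0 + 0 + b.0) | 0) | —b→ v11
  v11 = 0 | (0 | 0) | stopped
Run σ = ⟨dd⟩ on P: start {u0}
  [1] d ⇒ {u3}
  [2] d ⇒ {u7}
  ✓ P
Run σ = ⟨dd⟩ on Q: start {v0}
  [1] d ⇒ {v3}
  [2] d ⇒ ∅  — Q cannot continue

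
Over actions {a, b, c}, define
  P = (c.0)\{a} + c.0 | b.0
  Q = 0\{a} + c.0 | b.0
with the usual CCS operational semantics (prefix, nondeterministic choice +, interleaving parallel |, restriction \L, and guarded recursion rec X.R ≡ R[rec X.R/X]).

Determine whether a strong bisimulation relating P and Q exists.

P's transition system — 5 states:
  p0 = (c.0)\{a} + c.0 | b.0 :: =b=> p1, =c=> p2, =c=> p3
  p1 = c.0 | 0 :: =c=> p4
  p2 = 0 | b.0 :: =b=> p4
  p3 = 0\{a} :: ∅
  p4 = 0 | 0 :: ∅
Q's transition system — 4 states:
  q0 = 0\{a} + c.0 | b.0 :: =b=> q1, =c=> q2
  q1 = c.0 | 0 :: =c=> q3
  q2 = 0 | b.0 :: =b=> q3
  q3 = 0 | 0 :: ∅
Partition-refinement fixed point:
  B0 = {p0}
  B1 = {p3, p4, q3}
  B2 = {p2, q2}
  B3 = {p1, q1}
  B4 = {q0}
p0 ∈ B0, q0 ∈ B4 → different blocks

NO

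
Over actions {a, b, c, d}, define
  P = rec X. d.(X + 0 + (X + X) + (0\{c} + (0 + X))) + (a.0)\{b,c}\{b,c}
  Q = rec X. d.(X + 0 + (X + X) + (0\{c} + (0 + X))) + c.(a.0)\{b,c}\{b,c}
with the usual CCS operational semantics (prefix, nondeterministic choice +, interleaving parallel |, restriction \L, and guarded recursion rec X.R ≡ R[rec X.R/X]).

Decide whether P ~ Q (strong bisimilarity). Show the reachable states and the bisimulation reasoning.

not bisimilar

P's transition system — 3 states:
  m0 = rec X. d.(X + 0 + (X + X) + (0\{c} + (0 + X))) + (a.0)\{b,c}\{b,c} has moves =a=> m1, =d=> m2
  m1 = 0\{b,c}\{b,c} has moves ∅
  m2 = (rec X. d.(X + 0 + (X + X) + (0\{c} + (0 + X))) + (a.0)\{b,c}\{b,c}) + 0 + ((rec X. d.(X + 0 + (X + X) + (0\{c} + (0 + X))) + (a.0)\{b,c}\{b,c}) + (rec X. d.(X + 0 + (X + X) + (0\{c} + (0 + X))) + (a.0)\{b,c}\{b,c})) + (0\{c} + (0 + (rec X. d.(X + 0 + (X + X) + (0\{c} + (0 + X))) + (a.0)\{b,c}\{b,c}))) has moves =a=> m1, =d=> m2
Q's transition system — 4 states:
  n0 = rec X. d.(X + 0 + (X + X) + (0\{c} + (0 + X))) + c.(a.0)\{b,c}\{b,c} has moves =c=> n1, =d=> n2
  n1 = (a.0)\{b,c}\{b,c} has moves =a=> n3
  n2 = (rec X. d.(X + 0 + (X + X) + (0\{c} + (0 + X))) + c.(a.0)\{b,c}\{b,c}) + 0 + ((rec X. d.(X + 0 + (X + X) + (0\{c} + (0 + X))) + c.(a.0)\{b,c}\{b,c}) + (rec X. d.(X + 0 + (X + X) + (0\{c} + (0 + X))) + c.(a.0)\{b,c}\{b,c})) + (0\{c} + (0 + (rec X. d.(X + 0 + (X + X) + (0\{c} + (0 + X))) + c.(a.0)\{b,c}\{b,c}))) has moves =c=> n1, =d=> n2
  n3 = 0\{b,c}\{b,c} has moves ∅
Partition-refinement fixed point:
  B0 = {m0, m2}
  B1 = {m1, n3}
  B2 = {n0, n2}
  B3 = {n1}
m0 ∈ B0, n0 ∈ B2 → different blocks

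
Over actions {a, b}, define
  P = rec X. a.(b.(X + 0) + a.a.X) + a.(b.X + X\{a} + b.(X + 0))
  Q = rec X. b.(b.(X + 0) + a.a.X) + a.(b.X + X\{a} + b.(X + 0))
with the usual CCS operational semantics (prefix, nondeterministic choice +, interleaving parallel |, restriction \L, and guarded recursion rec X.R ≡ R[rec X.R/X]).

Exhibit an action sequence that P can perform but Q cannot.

P's transition system — 5 states:
  u0 = rec X. a.(b.(X + 0) + a.a.X) + a.(b.X + X\{a} + b.(X + 0)) ⊢ ··a··> u1, ··a··> u2
  u1 = b.((rec X. a.(b.(X + 0) + a.a.X) + a.(b.X + X\{a} + b.(X + 0))) + 0) + a.a.(rec X. a.(b.(X + 0) + a.a.X) + a.(b.X + X\{a} + b.(X + 0))) ⊢ ··a··> u3, ··b··> u4
  u2 = b.(rec X. a.(b.(X + 0) + a.a.X) + a.(b.X + X\{a} + b.(X + 0))) + (rec X. a.(b.(X + 0) + a.a.X) + a.(b.X + X\{a} + b.(X + 0)))\{a} + b.((rec X. a.(b.(X + 0) + a.a.X) + a.(b.X + X\{a} + b.(X + 0))) + 0) ⊢ ··b··> u0, ··b··> u4
  u3 = a.(rec X. a.(b.(X + 0) + a.a.X) + a.(b.X + X\{a} + b.(X + 0))) ⊢ ··a··> u0
  u4 = (rec X. a.(b.(X + 0) + a.a.X) + a.(b.X + X\{a} + b.(X + 0))) + 0 ⊢ ··a··> u1, ··a··> u2
Q's transition system — 7 states:
  v0 = rec X. b.(b.(X + 0) + a.a.X) + a.(b.X + X\{a} + b.(X + 0)) ⊢ ··a··> v1, ··b··> v2
  v1 = b.(rec X. b.(b.(X + 0) + a.a.X) + a.(b.X + X\{a} + b.(X + 0))) + (rec X. b.(b.(X + 0) + a.a.X) + a.(b.X + X\{a} + b.(X + 0)))\{a} + b.((rec X. b.(b.(X + 0) + a.a.X) + a.(b.X + X\{a} + b.(X + 0))) + 0) ⊢ ··b··> v0, ··b··> v3, ··b··> v4
  v2 = b.((rec X. b.(b.(X + 0) + a.a.X) + a.(b.X + X\{a} + b.(X + 0))) + 0) + a.a.(rec X. b.(b.(X + 0) + a.a.X) + a.(b.X + X\{a} + b.(X + 0))) ⊢ ··a··> v5, ··b··> v4
  v3 = (b.((rec X. b.(b.(X + 0) + a.a.X) + a.(b.X + X\{a} + b.(X + 0))) + 0) + a.a.(rec X. b.(b.(X + 0) + a.a.X) + a.(b.X + X\{a} + b.(X + 0))))\{a} ⊢ ··b··> v6
  v4 = (rec X. b.(b.(X + 0) + a.a.X) + a.(b.X + X\{a} + b.(X + 0))) + 0 ⊢ ··a··> v1, ··b··> v2
  v5 = a.(rec X. b.(b.(X + 0) + a.a.X) + a.(b.X + X\{a} + b.(X + 0))) ⊢ ··a··> v0
  v6 = ((rec X. b.(b.(X + 0) + a.a.X) + a.(b.X + X\{a} + b.(X + 0))) + 0)\{a} ⊢ ··b··> v3
Run σ = ⟨aa⟩ on P: start {u0}
  [1] a ⇒ {u1, u2}
  [2] a ⇒ {u3}
  ✓ P
Run σ = ⟨aa⟩ on Q: start {v0}
  [1] a ⇒ {v1}
  [2] a ⇒ ∅  — Q cannot continue

aa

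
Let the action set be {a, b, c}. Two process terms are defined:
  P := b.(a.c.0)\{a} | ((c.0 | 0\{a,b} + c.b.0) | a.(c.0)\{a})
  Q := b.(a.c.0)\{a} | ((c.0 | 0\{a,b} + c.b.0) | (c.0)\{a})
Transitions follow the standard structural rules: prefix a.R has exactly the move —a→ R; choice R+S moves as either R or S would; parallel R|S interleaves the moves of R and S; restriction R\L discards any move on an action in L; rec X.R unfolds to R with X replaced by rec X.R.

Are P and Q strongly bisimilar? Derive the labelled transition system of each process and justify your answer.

NO

P's transition system — 24 states:
  p0 = b.(a.c.0)\{a} | ((c.0 | 0\{a,b} + c.b.0) | a.(c.0)\{a}) :: -a-> p1, -b-> p2, -c-> p3, -c-> p4
  p1 = b.(a.c.0)\{a} | ((c.0 | 0\{a,b} + c.b.0) | (c.0)\{a}) :: -b-> p5, -c-> p6, -c-> p7, -c-> p8
  p2 = (a.c.0)\{a} | ((c.0 | 0\{a,b} + c.b.0) | a.(c.0)\{a}) :: -a-> p5, -c-> p10, -c-> p9
  p3 = b.(a.c.0)\{a} | (0 | 0\{a,b} | a.(c.0)\{a}) :: -a-> p7, -b-> p9
  p4 = b.(a.c.0)\{a} | (b.0 | a.(c.0)\{a}) :: -a-> p8, -b-> p10, -b-> p11
  p5 = (a.c.0)\{a} | ((c.0 | 0\{a,b} + c.b.0) | (c.0)\{a}) :: -c-> p12, -c-> p13, -c-> p14
  p6 = b.(a.c.0)\{a} | ((c.0 | 0\{a,b} + c.b.0) | 0\{a}) :: -b-> p12, -c-> p15, -c-> p16
  p7 = b.(a.c.0)\{a} | (0 | 0\{a,b} | (c.0)\{a}) :: -b-> p13, -c-> p15
  p8 = b.(a.c.0)\{a} | (b.0 | (c.0)\{a}) :: -b-> p14, -b-> p17, -c-> p16
  p9 = (a.c.0)\{a} | (0 | 0\{a,b} | a.(c.0)\{a}) :: -a-> p13
  p10 = (a.c.0)\{a} | (b.0 | a.(c.0)\{a}) :: -a-> p14, -b-> p18
  p11 = b.(a.c.0)\{a} | (0 | a.(c.0)\{a}) :: -a-> p17, -b-> p18
  p12 = (a.c.0)\{a} | ((c.0 | 0\{a,b} + c.b.0) | 0\{a}) :: -c-> p19, -c-> p20
  p13 = (a.c.0)\{a} | (0 | 0\{a,b} | (c.0)\{a}) :: -c-> p19
  p14 = (a.c.0)\{a} | (b.0 | (c.0)\{a}) :: -b-> p21, -c-> p20
  p15 = b.(a.c.0)\{a} | (0 | 0\{a,b} | 0\{a}) :: -b-> p19
  p16 = b.(a.c.0)\{a} | (b.0 | 0\{a}) :: -b-> p20, -b-> p22
  p17 = b.(a.c.0)\{a} | (0 | (c.0)\{a}) :: -b-> p21, -c-> p22
  p18 = (a.c.0)\{a} | (0 | a.(c.0)\{a}) :: -a-> p21
  p19 = (a.c.0)\{a} | (0 | 0\{a,b} | 0\{a}) :: stopped
  p20 = (a.c.0)\{a} | (b.0 | 0\{a}) :: -b-> p23
  p21 = (a.c.0)\{a} | (0 | (c.0)\{a}) :: -c-> p23
  p22 = b.(a.c.0)\{a} | (0 | 0\{a}) :: -b-> p23
  p23 = (a.c.0)\{a} | (0 | 0\{a}) :: stopped
Q's transition system — 16 states:
  q0 = b.(a.c.0)\{a} | ((c.0 | 0\{a,b} + c.b.0) | (c.0)\{a}) :: -b-> q1, -c-> q2, -c-> q3, -c-> q4
  q1 = (a.c.0)\{a} | ((c.0 | 0\{a,b} + c.b.0) | (c.0)\{a}) :: -c-> q5, -c-> q6, -c-> q7
  q2 = b.(a.c.0)\{a} | ((c.0 | 0\{a,b} + c.b.0) | 0\{a}) :: -b-> q5, -c-> q8, -c-> q9
  q3 = b.(a.c.0)\{a} | (0 | 0\{a,b} | (c.0)\{a}) :: -b-> q6, -c-> q8
  q4 = b.(a.c.0)\{a} | (b.0 | (c.0)\{a}) :: -b-> q10, -b-> q7, -c-> q9
  q5 = (a.c.0)\{a} | ((c.0 | 0\{a,b} + c.b.0) | 0\{a}) :: -c-> q11, -c-> q12
  q6 = (a.c.0)\{a} | (0 | 0\{a,b} | (c.0)\{a}) :: -c-> q11
  q7 = (a.c.0)\{a} | (b.0 | (c.0)\{a}) :: -b-> q13, -c-> q12
  q8 = b.(a.c.0)\{a} | (0 | 0\{a,b} | 0\{a}) :: -b-> q11
  q9 = b.(a.c.0)\{a} | (b.0 | 0\{a}) :: -b-> q12, -b-> q14
  q10 = b.(a.c.0)\{a} | (0 | (c.0)\{a}) :: -b-> q13, -c-> q14
  q11 = (a.c.0)\{a} | (0 | 0\{a,b} | 0\{a}) :: stopped
  q12 = (a.c.0)\{a} | (b.0 | 0\{a}) :: -b-> q15
  q13 = (a.c.0)\{a} | (0 | (c.0)\{a}) :: -c-> q15
  q14 = b.(a.c.0)\{a} | (0 | 0\{a}) :: -b-> q15
  q15 = (a.c.0)\{a} | (0 | 0\{a}) :: stopped
Partition-refinement fixed point:
  B0 = {p0}
  B1 = {p1, q0}
  B2 = {p6, q2}
  B3 = {p12, q5}
  B4 = {p15, p20, p22, q12, q14, q8}
  B5 = {p19, p23, q11, q15}
  B6 = {p16, q9}
  B7 = {p14, p17, p7, q10, q3, q7}
  B8 = {p13, p21, q13, q6}
  B9 = {p8, q4}
  B10 = {p5, q1}
  B11 = {p10, p11, p3}
  B12 = {p18, p9}
  B13 = {p4}
  B14 = {p2}
p0 ∈ B0, q0 ∈ B1 → different blocks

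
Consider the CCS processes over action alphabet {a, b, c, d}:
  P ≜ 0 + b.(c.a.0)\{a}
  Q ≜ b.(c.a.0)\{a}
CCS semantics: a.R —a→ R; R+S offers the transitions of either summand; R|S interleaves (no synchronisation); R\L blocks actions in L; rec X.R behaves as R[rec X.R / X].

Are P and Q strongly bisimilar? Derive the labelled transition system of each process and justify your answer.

bisimilar

P's transition system — 3 states:
  m0 = 0 + b.(c.a.0)\{a} | --b--▸ m1
  m1 = (c.a.0)\{a} | --c--▸ m2
  m2 = (a.0)\{a} | stopped
Q's transition system — 3 states:
  n0 = b.(c.a.0)\{a} | --b--▸ n1
  n1 = (c.a.0)\{a} | --c--▸ n2
  n2 = (a.0)\{a} | stopped
Partition-refinement fixed point:
  B0 = {m0, n0}
  B1 = {m1, n1}
  B2 = {m2, n2}
m0 ∈ B0, n0 ∈ B0 → same block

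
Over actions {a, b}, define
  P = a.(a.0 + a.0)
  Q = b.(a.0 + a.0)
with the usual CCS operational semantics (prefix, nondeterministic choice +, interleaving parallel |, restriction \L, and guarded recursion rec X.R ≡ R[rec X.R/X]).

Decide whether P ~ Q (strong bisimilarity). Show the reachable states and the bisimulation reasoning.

not bisimilar

LTS(P): 3 reachable states
  p0 = a.(a.0 + a.0) → —a→ p1
  p1 = a.0 + a.0 → —a→ p2
  p2 = 0 → stopped
LTS(Q): 3 reachable states
  q0 = b.(a.0 + a.0) → —b→ q1
  q1 = a.0 + a.0 → —a→ q2
  q2 = 0 → stopped
Bisimilarity quotient blocks:
  B0 = {p0}
  B1 = {p1, q1}
  B2 = {p2, q2}
  B3 = {q0}
p0 ∈ B0, q0 ∈ B3 → different blocks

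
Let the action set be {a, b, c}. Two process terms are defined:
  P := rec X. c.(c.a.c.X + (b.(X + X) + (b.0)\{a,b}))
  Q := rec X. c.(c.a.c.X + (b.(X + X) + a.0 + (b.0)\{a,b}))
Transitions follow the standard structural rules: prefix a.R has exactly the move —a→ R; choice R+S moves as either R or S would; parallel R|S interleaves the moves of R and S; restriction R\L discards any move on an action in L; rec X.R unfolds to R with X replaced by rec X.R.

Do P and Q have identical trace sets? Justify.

traces(P) ≠ traces(Q) — witness ⟨ca⟩

Reachable graph of P (5 states):
  s0 = rec X. c.(c.a.c.X + (b.(X + X) + (b.0)\{a,b})) :: ··c··> s1
  s1 = c.a.c.(rec X. c.(c.a.c.X + (b.(X + X) + (b.0)\{a,b}))) + (b.((rec X. c.(c.a.c.X + (b.(X + X) + (b.0)\{a,b}))) + (rec X. c.(c.a.c.X + (b.(X + X) + (b.0)\{a,b})))) + (b.0)\{a,b}) :: ··b··> s2, ··c··> s3
  s2 = (rec X. c.(c.a.c.X + (b.(X + X) + (b.0)\{a,b}))) + (rec X. c.(c.a.c.X + (b.(X + X) + (b.0)\{a,b}))) :: ··c··> s1
  s3 = a.c.(rec X. c.(c.a.c.X + (b.(X + X) + (b.0)\{a,b}))) :: ··a··> s4
  s4 = c.(rec X. c.(c.a.c.X + (b.(X + X) + (b.0)\{a,b}))) :: ··c··> s0
Reachable graph of Q (6 states):
  t0 = rec X. c.(c.a.c.X + (b.(X + X) + a.0 + (b.0)\{a,b})) :: ··c··> t1
  t1 = c.a.c.(rec X. c.(c.a.c.X + (b.(X + X) + a.0 + (b.0)\{a,b}))) + (b.((rec X. c.(c.a.c.X + (b.(X + X) + a.0 + (b.0)\{a,b}))) + (rec X. c.(c.a.c.X + (b.(X + X) + a.0 + (b.0)\{a,b})))) + a.0 + (b.0)\{a,b}) :: ··a··> t2, ··b··> t3, ··c··> t4
  t2 = 0 :: (no moves)
  t3 = (rec X. c.(c.a.c.X + (b.(X + X) + a.0 + (b.0)\{a,b}))) + (rec X. c.(c.a.c.X + (b.(X + X) + a.0 + (b.0)\{a,b}))) :: ··c··> t1
  t4 = a.c.(rec X. c.(c.a.c.X + (b.(X + X) + a.0 + (b.0)\{a,b}))) :: ··a··> t5
  t5 = c.(rec X. c.(c.a.c.X + (b.(X + X) + a.0 + (b.0)\{a,b}))) :: ··c··> t0
Run σ = ⟨ca⟩ on Q: start {t0}
  [1] c ⇒ {t1}
  [2] a ⇒ {t2}
  ✓ Q
Run σ = ⟨ca⟩ on P: start {s0}
  [1] c ⇒ {s1}
  [2] a ⇒ ∅ (P stuck)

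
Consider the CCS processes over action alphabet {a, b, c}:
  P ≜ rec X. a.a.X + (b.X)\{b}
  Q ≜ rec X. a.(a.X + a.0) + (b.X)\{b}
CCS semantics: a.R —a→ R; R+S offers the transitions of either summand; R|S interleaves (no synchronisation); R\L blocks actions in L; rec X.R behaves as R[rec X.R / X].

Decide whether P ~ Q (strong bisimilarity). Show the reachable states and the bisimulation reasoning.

LTS(P): 2 reachable states
  s0 = rec X. a.a.X + (b.X)\{b} → --a--▸ s1
  s1 = a.(rec X. a.a.X + (b.X)\{b}) → --a--▸ s0
LTS(Q): 3 reachable states
  t0 = rec X. a.(a.X + a.0) + (b.X)\{b} → --a--▸ t1
  t1 = a.(rec X. a.(a.X + a.0) + (b.X)\{b}) + a.0 → --a--▸ t0, --a--▸ t2
  t2 = 0 → stopped
Coarsest stable partition (strong bisimilarity classes):
  B0 = {s0, s1}
  B1 = {t0}
  B2 = {t1}
  B3 = {t2}
s0 ∈ B0, t0 ∈ B1 → different blocks

not bisimilar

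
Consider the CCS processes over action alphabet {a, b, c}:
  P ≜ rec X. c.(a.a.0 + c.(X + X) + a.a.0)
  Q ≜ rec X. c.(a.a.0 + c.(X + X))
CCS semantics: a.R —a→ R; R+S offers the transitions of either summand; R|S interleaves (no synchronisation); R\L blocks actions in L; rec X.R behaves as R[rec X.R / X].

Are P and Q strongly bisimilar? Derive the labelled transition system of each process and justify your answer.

bisimilar

Reachable graph of P (5 states):
  p0 = rec X. c.(a.a.0 + c.(X + X) + a.a.0) :: =c=> p1
  p1 = a.a.0 + c.((rec X. c.(a.a.0 + c.(X + X) + a.a.0)) + (rec X. c.(a.a.0 + c.(X + X) + a.a.0))) + a.a.0 :: =a=> p2, =c=> p3
  p2 = a.0 :: =a=> p4
  p3 = (rec X. c.(a.a.0 + c.(X + X) + a.a.0)) + (rec X. c.(a.a.0 + c.(X + X) + a.a.0)) :: =c=> p1
  p4 = 0 :: stopped
Reachable graph of Q (5 states):
  q0 = rec X. c.(a.a.0 + c.(X + X)) :: =c=> q1
  q1 = a.a.0 + c.((rec X. c.(a.a.0 + c.(X + X))) + (rec X. c.(a.a.0 + c.(X + X)))) :: =a=> q2, =c=> q3
  q2 = a.0 :: =a=> q4
  q3 = (rec X. c.(a.a.0 + c.(X + X))) + (rec X. c.(a.a.0 + c.(X + X))) :: =c=> q1
  q4 = 0 :: stopped
Coarsest stable partition (strong bisimilarity classes):
  B0 = {p0, p3, q0, q3}
  B1 = {p1, q1}
  B2 = {p2, q2}
  B3 = {p4, q4}
p0 ∈ B0, q0 ∈ B0 → same block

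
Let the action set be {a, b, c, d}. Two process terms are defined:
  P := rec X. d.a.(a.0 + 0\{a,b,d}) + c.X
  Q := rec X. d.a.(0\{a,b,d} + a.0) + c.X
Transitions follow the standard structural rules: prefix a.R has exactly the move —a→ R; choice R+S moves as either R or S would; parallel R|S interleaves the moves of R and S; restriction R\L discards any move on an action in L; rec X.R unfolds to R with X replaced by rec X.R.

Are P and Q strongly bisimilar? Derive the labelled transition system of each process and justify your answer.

P's transition system — 4 states:
  s0 = rec X. d.a.(a.0 + 0\{a,b,d}) + c.X → —c→ s0, —d→ s1
  s1 = a.(a.0 + 0\{a,b,d}) → —a→ s2
  s2 = a.0 + 0\{a,b,d} → —a→ s3
  s3 = 0 → stopped
Q's transition system — 4 states:
  t0 = rec X. d.a.(0\{a,b,d} + a.0) + c.X → —c→ t0, —d→ t1
  t1 = a.(0\{a,b,d} + a.0) → —a→ t2
  t2 = 0\{a,b,d} + a.0 → —a→ t3
  t3 = 0 → stopped
Bisimilarity quotient blocks:
  B0 = {s0, t0}
  B1 = {s1, t1}
  B2 = {s2, t2}
  B3 = {s3, t3}
s0 ∈ B0, t0 ∈ B0 → same block

YES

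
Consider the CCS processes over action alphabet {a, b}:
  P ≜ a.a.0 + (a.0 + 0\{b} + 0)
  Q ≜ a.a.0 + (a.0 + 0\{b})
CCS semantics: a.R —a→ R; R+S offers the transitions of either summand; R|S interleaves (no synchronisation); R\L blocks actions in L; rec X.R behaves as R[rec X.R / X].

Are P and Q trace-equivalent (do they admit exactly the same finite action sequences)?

trace-equivalent

LTS(P): 3 reachable states
  p0 = a.a.0 + (a.0 + 0\{b} + 0) :: ··a··> p1, ··a··> p2
  p1 = 0 :: ∅
  p2 = a.0 :: ··a··> p1
LTS(Q): 3 reachable states
  q0 = a.a.0 + (a.0 + 0\{b}) :: ··a··> q1, ··a··> q2
  q1 = 0 :: ∅
  q2 = a.0 :: ··a··> q1
Coarsest stable partition (strong bisimilarity classes):
  B0 = {p0, q0}
  B1 = {p1, q1}
  B2 = {p2, q2}
p0 ∈ B0, q0 ∈ B0 → same block
Bisimilar ⇒ trace-equivalent.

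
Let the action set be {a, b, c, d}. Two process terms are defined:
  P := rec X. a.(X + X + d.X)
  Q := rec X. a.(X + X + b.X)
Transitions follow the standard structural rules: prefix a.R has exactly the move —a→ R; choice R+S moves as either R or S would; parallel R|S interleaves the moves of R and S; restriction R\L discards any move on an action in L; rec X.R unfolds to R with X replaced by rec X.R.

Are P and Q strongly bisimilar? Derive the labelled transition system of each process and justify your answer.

P's transition system — 2 states:
  u0 = rec X. a.(X + X + d.X) → -a-> u1
  u1 = (rec X. a.(X + X + d.X)) + (rec X. a.(X + X + d.X)) + d.(rec X. a.(X + X + d.X)) → -a-> u1, -d-> u0
Q's transition system — 2 states:
  v0 = rec X. a.(X + X + b.X) → -a-> v1
  v1 = (rec X. a.(X + X + b.X)) + (rec X. a.(X + X + b.X)) + b.(rec X. a.(X + X + b.X)) → -a-> v1, -b-> v0
Partition-refinement fixed point:
  B0 = {u0}
  B1 = {u1}
  B2 = {v0}
  B3 = {v1}
u0 ∈ B0, v0 ∈ B2 → different blocks

NO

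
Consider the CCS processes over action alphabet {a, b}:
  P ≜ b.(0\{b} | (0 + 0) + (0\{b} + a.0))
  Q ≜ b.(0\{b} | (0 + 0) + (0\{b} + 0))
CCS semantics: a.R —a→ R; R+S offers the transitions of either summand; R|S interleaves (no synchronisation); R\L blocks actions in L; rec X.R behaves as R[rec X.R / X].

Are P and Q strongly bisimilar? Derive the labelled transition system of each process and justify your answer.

NO

P's transition system — 3 states:
  u0 = b.(0\{b} | (0 + 0) + (0\{b} + a.0)) | —b→ u1
  u1 = 0\{b} | (0 + 0) + (0\{b} + a.0) | —a→ u2
  u2 = 0 | ∅
Q's transition system — 2 states:
  v0 = b.(0\{b} | (0 + 0) + (0\{b} + 0)) | —b→ v1
  v1 = 0\{b} | (0 + 0) + (0\{b} + 0) | ∅
Coarsest stable partition (strong bisimilarity classes):
  B0 = {u0}
  B1 = {u1}
  B2 = {u2, v1}
  B3 = {v0}
u0 ∈ B0, v0 ∈ B3 → different blocks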